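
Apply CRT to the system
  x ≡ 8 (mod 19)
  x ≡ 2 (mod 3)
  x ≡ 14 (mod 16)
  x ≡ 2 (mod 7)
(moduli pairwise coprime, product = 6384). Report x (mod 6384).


Product of moduli M = 19 · 3 · 16 · 7 = 6384.
Merge one congruence at a time:
  Start: x ≡ 8 (mod 19).
  Combine with x ≡ 2 (mod 3); new modulus lcm = 57.
    Write x = 8 + 19·t and substitute into x ≡ 2 (mod 3): 19·t ≡ 2 − 8 = -6 (mod 3).
    Reduce coefficients mod 3: 1·t ≡ 0 (mod 3).
    So t ≡ 0 (mod 3).
    Then x = 8 + 19·0 = 8, valid modulo lcm(19, 3) = 57: x ≡ 8 (mod 57).
  Combine with x ≡ 14 (mod 16); new modulus lcm = 912.
    Write x = 8 + 57·t and substitute into x ≡ 14 (mod 16): 57·t ≡ 14 − 8 = 6 (mod 16).
    Reduce coefficients mod 16: 9·t ≡ 6 (mod 16).
    The inverse of 9 mod 16 is 9 (since 9·9 = 81 = 5·16 + 1), so t ≡ 9·6 = 54 ≡ 6 (mod 16).
    Then x = 8 + 57·6 = 350, valid modulo lcm(57, 16) = 912: x ≡ 350 (mod 912).
  Combine with x ≡ 2 (mod 7); new modulus lcm = 6384.
    Write x = 350 + 912·t and substitute into x ≡ 2 (mod 7): 912·t ≡ 2 − 350 = -348 (mod 7).
    Reduce coefficients mod 7: 2·t ≡ 2 (mod 7).
    The inverse of 2 mod 7 is 4 (since 2·4 = 8 = 1·7 + 1), so t ≡ 4·2 = 8 ≡ 1 (mod 7).
    Then x = 350 + 912·1 = 1262, valid modulo lcm(912, 7) = 6384: x ≡ 1262 (mod 6384).
Verify against each original: 1262 mod 19 = 8, 1262 mod 3 = 2, 1262 mod 16 = 14, 1262 mod 7 = 2.

x ≡ 1262 (mod 6384).


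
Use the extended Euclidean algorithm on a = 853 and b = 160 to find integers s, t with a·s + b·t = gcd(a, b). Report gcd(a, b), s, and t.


Euclidean algorithm on (853, 160) — divide until remainder is 0:
  853 = 5 · 160 + 53
  160 = 3 · 53 + 1
  53 = 53 · 1 + 0
gcd(853, 160) = 1.
Track Bezout coefficients alongside the remainders: start with r₀ = 853 = a·1 + b·0 (s = 1, t = 0) and r₁ = 160 = a·0 + b·1 (s = 0, t = 1); each new remainder r_{k+1} = r_{k-1} − q_k·r_k inherits s_{k+1} = s_{k-1} − q_k·s_k, t_{k+1} = t_{k-1} − q_k·t_k, so r_k = a·s_k + b·t_k at every step:
  q = 5: r = 53, s = 1 − 5·0 = 1, t = 0 − 5·1 = -5  (check: 853·1 + 160·(-5) = 53)
  q = 3: r = 1, s = 0 − 3·1 = -3, t = 1 − 3·(-5) = 16  (check: 853·(-3) + 160·16 = 1)
The row with r = 1 (the gcd) gives the Bezout coefficients s = -3, t = 16.
Result: 853 · (-3) + 160 · (16) = 1.

gcd(853, 160) = 1; s = -3, t = 16 (check: 853·(-3) + 160·16 = 1).


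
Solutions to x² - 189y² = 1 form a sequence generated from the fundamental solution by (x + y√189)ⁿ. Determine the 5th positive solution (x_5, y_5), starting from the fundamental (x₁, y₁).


Step 1: Find the fundamental solution (x₁, y₁) of x² - 189y² = 1.
  Expand √189 as a continued fraction. a₀ = ⌊√189⌋ = 13; iterate m_{k+1} = d_k·a_k − m_k, d_{k+1} = (189 − m_{k+1}²)/d_k, a_{k+1} = ⌊(a₀ + m_{k+1})/d_{k+1}⌋ (starting m₀ = 0, d₀ = 1), with convergents p_k = a_k·p_{k-1} + p_{k-2}, q_k = a_k·q_{k-1} + q_{k-2} (p₋₁ = 1, q₋₁ = 0):
  k = 0: a₀ = 13; p₀/q₀ = 13/1; p₀² − 189·q₀² = 169 − 189 = -20.
  k = 1: m = 13, d = 20, a = ⌊(13 + 13)/20⌋ = 1; p/q = (1·13 + 1)/(1·1 + 0) = 14/1; p² − 189·q² = 196 − 189 = 7.
  k = 2: m = 7, d = 7, a = ⌊(13 + 7)/7⌋ = 2; p/q = (2·14 + 13)/(2·1 + 1) = 41/3; p² − 189·q² = 1681 − 1701 = -20.
  k = 3: m = 7, d = 20, a = ⌊(13 + 7)/20⌋ = 1; p/q = (1·41 + 14)/(1·3 + 1) = 55/4; p² − 189·q² = 3025 − 3024 = 1.
  The first convergent with p² − 189·q² = 1 gives the fundamental solution (x₁, y₁) = (55, 4).
Step 2: Apply the recurrence (x_{n+1}, y_{n+1}) = (x₁x_n + 189y₁y_n, x₁y_n + y₁x_n) repeatedly.
  From (x_1, y_1) = (55, 4): x_2 = 55·55 + 189·4·4 = 6049; y_2 = 55·4 + 4·55 = 440.
  From (x_2, y_2) = (6049, 440): x_3 = 55·6049 + 189·4·440 = 665335; y_3 = 55·440 + 4·6049 = 48396.
  From (x_3, y_3) = (665335, 48396): x_4 = 55·665335 + 189·4·48396 = 73180801; y_4 = 55·48396 + 4·665335 = 5323120.
  From (x_4, y_4) = (73180801, 5323120): x_5 = 55·73180801 + 189·4·5323120 = 8049222775; y_5 = 55·5323120 + 4·73180801 = 585494804.
Step 3: Verify x_5² - 189·y_5² = 64789987281578700625 - 64789987281578700624 = 1 (should be 1). ✓

(x_1, y_1) = (55, 4); (x_5, y_5) = (8049222775, 585494804).


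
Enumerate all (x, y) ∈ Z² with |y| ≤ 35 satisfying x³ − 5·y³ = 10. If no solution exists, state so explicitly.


The equation is x³ - 5y³ = 10. For fixed y, x³ = 5·y³ + 10, so a solution requires the RHS to be a perfect cube.
Strategy: iterate y from -35 to 35, compute RHS = 5·y³ + 10, and check whether it is a (positive or negative) perfect cube.
Check small values of y:
  y = 0: RHS = 10 is not a perfect cube.
  y = 1: RHS = 15 is not a perfect cube.
  y = -1: RHS = 5 is not a perfect cube.
  y = 2: RHS = 50 is not a perfect cube.
  y = -2: RHS = -30 is not a perfect cube.
  y = 3: RHS = 145 is not a perfect cube.
  y = -3: RHS = -125 = (-5)³ ⇒ x = -5 works.
Continuing the search up to |y| = 35 finds no further solutions beyond those listed.
Collected solutions: (-5, -3).

Solutions (with |y| ≤ 35): (-5, -3).


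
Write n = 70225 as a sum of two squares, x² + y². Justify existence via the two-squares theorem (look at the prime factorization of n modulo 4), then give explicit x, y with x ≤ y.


Step 1: Factor n = 70225 = 5^2 · 53^2.
Step 2: Check the mod-4 condition on each prime factor: 5 ≡ 1 (mod 4), exponent 2; 53 ≡ 1 (mod 4), exponent 2.
All primes ≡ 3 (mod 4) appear to even exponent (or don't appear), so by the two-squares theorem n IS expressible as a sum of two squares.
Step 3: Build a representation. Group n = k² · m with k = 5 and m = 53 · 53 = 2809 (a product of primes ≡ 1 (mod 4)); a representation of m scales to one of n via (k·x)² + (k·y)² = k²(x² + y²). Each prime p ≡ 1 (mod 4) is itself a sum of two squares; find a² by testing p − a² for a perfect square:
  53: 53 − 1² = 52, 53 − 2² = 49 = 7² ⇒ 53 = 2² + 7².
  Combine using the Brahmagupta–Fibonacci identity (a² + b²)(c² + d²) = (ac − bd)² + (ad + bc)² = (ac + bd)² + (ad − bc)²:
  53 · 53 = 2809: from (2² + 7²)(2² + 7²), take (2·2 − 7·7, 2·7 + 7·2) = (4 − 49, 14 + 14) = (-45, 28); dropping signs (only squares matter) gives (45, 28); check 45² + 28² = 2025 + 784 = 2809 ✓.
  Scale by k = 5: (5·45, 5·28) = (225, 140).
Step 4: Order so x ≤ y and verify: 140² + 225² = 19600 + 50625 = 70225 = n. ✓

n = 70225 = 140² + 225² (one valid representation with x ≤ y).


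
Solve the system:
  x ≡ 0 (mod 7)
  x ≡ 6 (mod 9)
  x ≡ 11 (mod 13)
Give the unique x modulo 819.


Moduli 7, 9, 13 are pairwise coprime; by CRT there is a unique solution modulo M = 7 · 9 · 13 = 819.
Solve pairwise, accumulating the modulus:
  Start with x ≡ 0 (mod 7).
  Combine with x ≡ 6 (mod 9): since gcd(7, 9) = 1, we get a unique residue mod 63.
    Write x = 0 + 7·t and substitute into x ≡ 6 (mod 9): 7·t ≡ 6 − 0 = 6 (mod 9).
    The inverse of 7 mod 9 is 4 (since 7·4 = 28 = 3·9 + 1), so t ≡ 4·6 = 24 ≡ 6 (mod 9).
    Then x = 0 + 7·6 = 42, valid modulo lcm(7, 9) = 63: x ≡ 42 (mod 63).
  Combine with x ≡ 11 (mod 13): since gcd(63, 13) = 1, we get a unique residue mod 819.
    Write x = 42 + 63·t and substitute into x ≡ 11 (mod 13): 63·t ≡ 11 − 42 = -31 (mod 13).
    Reduce coefficients mod 13: 11·t ≡ 8 (mod 13).
    The inverse of 11 mod 13 is 6 (since 11·6 = 66 = 5·13 + 1), so t ≡ 6·8 = 48 ≡ 9 (mod 13).
    Then x = 42 + 63·9 = 609, valid modulo lcm(63, 13) = 819: x ≡ 609 (mod 819).
Verify: 609 mod 7 = 0 ✓, 609 mod 9 = 6 ✓, 609 mod 13 = 11 ✓.

x ≡ 609 (mod 819).


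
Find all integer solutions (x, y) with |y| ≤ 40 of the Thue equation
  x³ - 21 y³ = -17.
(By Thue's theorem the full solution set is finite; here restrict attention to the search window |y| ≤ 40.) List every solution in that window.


The equation is x³ - 21y³ = -17. For fixed y, x³ = 21·y³ − 17, so a solution requires the RHS to be a perfect cube.
Strategy: iterate y from -40 to 40, compute RHS = 21·y³ − 17, and check whether it is a (positive or negative) perfect cube.
Check small values of y:
  y = 0: RHS = -17 is not a perfect cube.
  y = 1: RHS = 4 is not a perfect cube.
  y = -1: RHS = -38 is not a perfect cube.
  y = 2: RHS = 151 is not a perfect cube.
  y = -2: RHS = -185 is not a perfect cube.
  y = 3: RHS = 550 is not a perfect cube.
  y = -3: RHS = -584 is not a perfect cube.
Continuing the search up to |y| = 40 finds no solutions either.
No (x, y) in the scanned range satisfies the equation.

No integer solutions with |y| ≤ 40.


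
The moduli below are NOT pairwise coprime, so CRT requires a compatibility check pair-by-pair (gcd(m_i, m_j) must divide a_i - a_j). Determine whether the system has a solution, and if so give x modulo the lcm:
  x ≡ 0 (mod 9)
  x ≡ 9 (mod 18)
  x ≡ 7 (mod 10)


Moduli 9, 18, 10 are not pairwise coprime, so CRT works modulo lcm(m_i) when all pairwise compatibility conditions hold.
Pairwise compatibility: gcd(m_i, m_j) must divide a_i - a_j for every pair.
Merge one congruence at a time:
  Start: x ≡ 0 (mod 9).
  Combine with x ≡ 9 (mod 18): gcd(9, 18) = 9; 9 - 0 = 9, which IS divisible by 9, so compatible.
    Write x = 0 + 9·t and substitute into x ≡ 9 (mod 18): 9·t ≡ 9 − 0 = 9 (mod 18).
    Divide the congruence (and modulus) by g = 9: 1·t ≡ 1 (mod 2).
    So t ≡ 1 (mod 2).
    Then x = 0 + 9·1 = 9, valid modulo lcm(9, 18) = 18: x ≡ 9 (mod 18).
  Combine with x ≡ 7 (mod 10): gcd(18, 10) = 2; 7 - 9 = -2, which IS divisible by 2, so compatible.
    Write x = 9 + 18·t and substitute into x ≡ 7 (mod 10): 18·t ≡ 7 − 9 = -2 (mod 10).
    Divide the congruence (and modulus) by g = 2: 9·t ≡ -1 (mod 5).
    Reduce coefficients mod 5: 4·t ≡ 4 (mod 5).
    The inverse of 4 mod 5 is 4 (since 4·4 = 16 = 3·5 + 1), so t ≡ 4·4 = 16 ≡ 1 (mod 5).
    Then x = 9 + 18·1 = 27, valid modulo lcm(18, 10) = 90: x ≡ 27 (mod 90).
Verify: 27 mod 9 = 0, 27 mod 18 = 9, 27 mod 10 = 7.

x ≡ 27 (mod 90).


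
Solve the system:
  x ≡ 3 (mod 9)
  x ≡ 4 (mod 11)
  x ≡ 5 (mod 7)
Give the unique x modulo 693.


Moduli 9, 11, 7 are pairwise coprime; by CRT there is a unique solution modulo M = 9 · 11 · 7 = 693.
Solve pairwise, accumulating the modulus:
  Start with x ≡ 3 (mod 9).
  Combine with x ≡ 4 (mod 11): since gcd(9, 11) = 1, we get a unique residue mod 99.
    Write x = 3 + 9·t and substitute into x ≡ 4 (mod 11): 9·t ≡ 4 − 3 = 1 (mod 11).
    The inverse of 9 mod 11 is 5 (since 9·5 = 45 = 4·11 + 1), so t ≡ 5·1 = 5 ≡ 5 (mod 11).
    Then x = 3 + 9·5 = 48, valid modulo lcm(9, 11) = 99: x ≡ 48 (mod 99).
  Combine with x ≡ 5 (mod 7): since gcd(99, 7) = 1, we get a unique residue mod 693.
    Write x = 48 + 99·t and substitute into x ≡ 5 (mod 7): 99·t ≡ 5 − 48 = -43 (mod 7).
    Reduce coefficients mod 7: 1·t ≡ 6 (mod 7).
    So t ≡ 6 (mod 7).
    Then x = 48 + 99·6 = 642, valid modulo lcm(99, 7) = 693: x ≡ 642 (mod 693).
Verify: 642 mod 9 = 3 ✓, 642 mod 11 = 4 ✓, 642 mod 7 = 5 ✓.

x ≡ 642 (mod 693).


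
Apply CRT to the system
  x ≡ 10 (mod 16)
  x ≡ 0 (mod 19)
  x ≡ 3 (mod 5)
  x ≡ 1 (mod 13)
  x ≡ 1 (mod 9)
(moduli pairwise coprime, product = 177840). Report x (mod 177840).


Product of moduli M = 16 · 19 · 5 · 13 · 9 = 177840.
Merge one congruence at a time:
  Start: x ≡ 10 (mod 16).
  Combine with x ≡ 0 (mod 19); new modulus lcm = 304.
    Write x = 10 + 16·t and substitute into x ≡ 0 (mod 19): 16·t ≡ 0 − 10 = -10 (mod 19).
    Reduce coefficients mod 19: 16·t ≡ 9 (mod 19).
    The inverse of 16 mod 19 is 6 (since 16·6 = 96 = 5·19 + 1), so t ≡ 6·9 = 54 ≡ 16 (mod 19).
    Then x = 10 + 16·16 = 266, valid modulo lcm(16, 19) = 304: x ≡ 266 (mod 304).
  Combine with x ≡ 3 (mod 5); new modulus lcm = 1520.
    Write x = 266 + 304·t and substitute into x ≡ 3 (mod 5): 304·t ≡ 3 − 266 = -263 (mod 5).
    Reduce coefficients mod 5: 4·t ≡ 2 (mod 5).
    The inverse of 4 mod 5 is 4 (since 4·4 = 16 = 3·5 + 1), so t ≡ 4·2 = 8 ≡ 3 (mod 5).
    Then x = 266 + 304·3 = 1178, valid modulo lcm(304, 5) = 1520: x ≡ 1178 (mod 1520).
  Combine with x ≡ 1 (mod 13); new modulus lcm = 19760.
    Write x = 1178 + 1520·t and substitute into x ≡ 1 (mod 13): 1520·t ≡ 1 − 1178 = -1177 (mod 13).
    Reduce coefficients mod 13: 12·t ≡ 6 (mod 13).
    The inverse of 12 mod 13 is 12 (since 12·12 = 144 = 11·13 + 1), so t ≡ 12·6 = 72 ≡ 7 (mod 13).
    Then x = 1178 + 1520·7 = 11818, valid modulo lcm(1520, 13) = 19760: x ≡ 11818 (mod 19760).
  Combine with x ≡ 1 (mod 9); new modulus lcm = 177840.
    Write x = 11818 + 19760·t and substitute into x ≡ 1 (mod 9): 19760·t ≡ 1 − 11818 = -11817 (mod 9).
    Reduce coefficients mod 9: 5·t ≡ 0 (mod 9).
    The inverse of 5 mod 9 is 2 (since 5·2 = 10 = 1·9 + 1), so t ≡ 2·0 = 0 ≡ 0 (mod 9).
    Then x = 11818 + 19760·0 = 11818, valid modulo lcm(19760, 9) = 177840: x ≡ 11818 (mod 177840).
Verify against each original: 11818 mod 16 = 10, 11818 mod 19 = 0, 11818 mod 5 = 3, 11818 mod 13 = 1, 11818 mod 9 = 1.

x ≡ 11818 (mod 177840).


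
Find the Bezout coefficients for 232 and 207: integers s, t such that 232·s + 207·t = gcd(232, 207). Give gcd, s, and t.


Euclidean algorithm on (232, 207) — divide until remainder is 0:
  232 = 1 · 207 + 25
  207 = 8 · 25 + 7
  25 = 3 · 7 + 4
  7 = 1 · 4 + 3
  4 = 1 · 3 + 1
  3 = 3 · 1 + 0
gcd(232, 207) = 1.
Track Bezout coefficients alongside the remainders: start with r₀ = 232 = a·1 + b·0 (s = 1, t = 0) and r₁ = 207 = a·0 + b·1 (s = 0, t = 1); each new remainder r_{k+1} = r_{k-1} − q_k·r_k inherits s_{k+1} = s_{k-1} − q_k·s_k, t_{k+1} = t_{k-1} − q_k·t_k, so r_k = a·s_k + b·t_k at every step:
  q = 1: r = 25, s = 1 − 1·0 = 1, t = 0 − 1·1 = -1  (check: 232·1 + 207·(-1) = 25)
  q = 8: r = 7, s = 0 − 8·1 = -8, t = 1 − 8·(-1) = 9  (check: 232·(-8) + 207·9 = 7)
  q = 3: r = 4, s = 1 − 3·(-8) = 25, t = -1 − 3·9 = -28  (check: 232·25 + 207·(-28) = 4)
  q = 1: r = 3, s = -8 − 1·25 = -33, t = 9 − 1·(-28) = 37  (check: 232·(-33) + 207·37 = 3)
  q = 1: r = 1, s = 25 − 1·(-33) = 58, t = -28 − 1·37 = -65  (check: 232·58 + 207·(-65) = 1)
The row with r = 1 (the gcd) gives the Bezout coefficients s = 58, t = -65.
Result: 232 · (58) + 207 · (-65) = 1.

gcd(232, 207) = 1; s = 58, t = -65 (check: 232·58 + 207·(-65) = 1).


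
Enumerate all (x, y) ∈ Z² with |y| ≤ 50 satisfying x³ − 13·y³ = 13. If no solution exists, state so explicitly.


The equation is x³ - 13y³ = 13. For fixed y, x³ = 13·y³ + 13, so a solution requires the RHS to be a perfect cube.
Strategy: iterate y from -50 to 50, compute RHS = 13·y³ + 13, and check whether it is a (positive or negative) perfect cube.
Check small values of y:
  y = 0: RHS = 13 is not a perfect cube.
  y = 1: RHS = 26 is not a perfect cube.
  y = -1: RHS = 0 = (0)³ ⇒ x = 0 works.
  y = 2: RHS = 117 is not a perfect cube.
  y = -2: RHS = -91 is not a perfect cube.
  y = 3: RHS = 364 is not a perfect cube.
  y = -3: RHS = -338 is not a perfect cube.
Continuing the search up to |y| = 50 finds no further solutions beyond those listed.
Collected solutions: (0, -1).

Solutions (with |y| ≤ 50): (0, -1).


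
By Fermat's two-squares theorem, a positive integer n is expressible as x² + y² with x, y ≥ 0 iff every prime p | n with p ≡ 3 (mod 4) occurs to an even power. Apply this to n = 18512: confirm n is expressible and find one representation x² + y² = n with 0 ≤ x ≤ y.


Step 1: Factor n = 18512 = 2^4 · 13 · 89.
Step 2: Check the mod-4 condition on each prime factor: 2 = 2 (special); 13 ≡ 1 (mod 4), exponent 1; 89 ≡ 1 (mod 4), exponent 1.
All primes ≡ 3 (mod 4) appear to even exponent (or don't appear), so by the two-squares theorem n IS expressible as a sum of two squares.
Step 3: Build a representation. Group n = k² · m with k = 4 and m = 13 · 89 = 1157 (a product of primes ≡ 1 (mod 4)); a representation of m scales to one of n via (k·x)² + (k·y)² = k²(x² + y²). Each prime p ≡ 1 (mod 4) is itself a sum of two squares; find a² by testing p − a² for a perfect square:
  13: 13 − 1² = 12, 13 − 2² = 9 = 3² ⇒ 13 = 2² + 3².
  89: 89 − 1² = 88, 89 − 2² = 85, 89 − 3² = 80, 89 − 4² = 73, 89 − 5² = 64 = 8² ⇒ 89 = 5² + 8².
  Combine using the Brahmagupta–Fibonacci identity (a² + b²)(c² + d²) = (ac − bd)² + (ad + bc)² = (ac + bd)² + (ad − bc)²:
  13 · 89 = 1157: from (2² + 3²)(5² + 8²), take (2·5 − 3·8, 2·8 + 3·5) = (10 − 24, 16 + 15) = (-14, 31); dropping signs (only squares matter) gives (14, 31); check 14² + 31² = 196 + 961 = 1157 ✓.
  Scale by k = 4: (4·14, 4·31) = (56, 124).
Step 4: Order so x ≤ y and verify: 56² + 124² = 3136 + 15376 = 18512 = n. ✓

n = 18512 = 56² + 124² (one valid representation with x ≤ y).


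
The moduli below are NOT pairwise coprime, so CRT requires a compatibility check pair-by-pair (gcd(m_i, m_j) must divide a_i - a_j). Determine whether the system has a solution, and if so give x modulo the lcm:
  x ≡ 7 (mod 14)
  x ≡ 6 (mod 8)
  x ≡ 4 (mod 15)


Moduli 14, 8, 15 are not pairwise coprime, so CRT works modulo lcm(m_i) when all pairwise compatibility conditions hold.
Pairwise compatibility: gcd(m_i, m_j) must divide a_i - a_j for every pair.
Merge one congruence at a time:
  Start: x ≡ 7 (mod 14).
  Combine with x ≡ 6 (mod 8): gcd(14, 8) = 2, and 6 - 7 = -1 is NOT divisible by 2.
    ⇒ system is inconsistent (no integer solution).

No solution (the system is inconsistent).


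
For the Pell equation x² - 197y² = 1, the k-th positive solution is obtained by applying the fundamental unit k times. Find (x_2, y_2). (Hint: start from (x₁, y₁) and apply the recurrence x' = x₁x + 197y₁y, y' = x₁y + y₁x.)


Step 1: Find the fundamental solution (x₁, y₁) of x² - 197y² = 1.
  Expand √197 as a continued fraction. a₀ = ⌊√197⌋ = 14; iterate m_{k+1} = d_k·a_k − m_k, d_{k+1} = (197 − m_{k+1}²)/d_k, a_{k+1} = ⌊(a₀ + m_{k+1})/d_{k+1}⌋ (starting m₀ = 0, d₀ = 1), with convergents p_k = a_k·p_{k-1} + p_{k-2}, q_k = a_k·q_{k-1} + q_{k-2} (p₋₁ = 1, q₋₁ = 0):
  k = 0: a₀ = 14; p₀/q₀ = 14/1; p₀² − 197·q₀² = 196 − 197 = -1.
  k = 1: m = 14, d = 1, a = ⌊(14 + 14)/1⌋ = 28; p/q = (28·14 + 1)/(28·1 + 0) = 393/28; p² − 197·q² = 154449 − 154448 = 1.
  The first convergent with p² − 197·q² = 1 gives the fundamental solution (x₁, y₁) = (393, 28).
Step 2: Apply the recurrence (x_{n+1}, y_{n+1}) = (x₁x_n + 197y₁y_n, x₁y_n + y₁x_n) repeatedly.
  From (x_1, y_1) = (393, 28): x_2 = 393·393 + 197·28·28 = 308897; y_2 = 393·28 + 28·393 = 22008.
Step 3: Verify x_2² - 197·y_2² = 95417356609 - 95417356608 = 1 (should be 1). ✓

(x_1, y_1) = (393, 28); (x_2, y_2) = (308897, 22008).


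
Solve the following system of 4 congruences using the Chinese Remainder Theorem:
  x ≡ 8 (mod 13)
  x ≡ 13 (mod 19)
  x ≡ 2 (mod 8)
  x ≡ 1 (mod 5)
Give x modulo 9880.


Product of moduli M = 13 · 19 · 8 · 5 = 9880.
Merge one congruence at a time:
  Start: x ≡ 8 (mod 13).
  Combine with x ≡ 13 (mod 19); new modulus lcm = 247.
    Write x = 8 + 13·t and substitute into x ≡ 13 (mod 19): 13·t ≡ 13 − 8 = 5 (mod 19).
    The inverse of 13 mod 19 is 3 (since 13·3 = 39 = 2·19 + 1), so t ≡ 3·5 = 15 ≡ 15 (mod 19).
    Then x = 8 + 13·15 = 203, valid modulo lcm(13, 19) = 247: x ≡ 203 (mod 247).
  Combine with x ≡ 2 (mod 8); new modulus lcm = 1976.
    Write x = 203 + 247·t and substitute into x ≡ 2 (mod 8): 247·t ≡ 2 − 203 = -201 (mod 8).
    Reduce coefficients mod 8: 7·t ≡ 7 (mod 8).
    The inverse of 7 mod 8 is 7 (since 7·7 = 49 = 6·8 + 1), so t ≡ 7·7 = 49 ≡ 1 (mod 8).
    Then x = 203 + 247·1 = 450, valid modulo lcm(247, 8) = 1976: x ≡ 450 (mod 1976).
  Combine with x ≡ 1 (mod 5); new modulus lcm = 9880.
    Write x = 450 + 1976·t and substitute into x ≡ 1 (mod 5): 1976·t ≡ 1 − 450 = -449 (mod 5).
    Reduce coefficients mod 5: 1·t ≡ 1 (mod 5).
    So t ≡ 1 (mod 5).
    Then x = 450 + 1976·1 = 2426, valid modulo lcm(1976, 5) = 9880: x ≡ 2426 (mod 9880).
Verify against each original: 2426 mod 13 = 8, 2426 mod 19 = 13, 2426 mod 8 = 2, 2426 mod 5 = 1.

x ≡ 2426 (mod 9880).


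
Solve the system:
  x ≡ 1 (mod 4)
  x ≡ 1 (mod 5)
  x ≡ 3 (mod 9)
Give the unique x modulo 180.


Moduli 4, 5, 9 are pairwise coprime; by CRT there is a unique solution modulo M = 4 · 5 · 9 = 180.
Solve pairwise, accumulating the modulus:
  Start with x ≡ 1 (mod 4).
  Combine with x ≡ 1 (mod 5): since gcd(4, 5) = 1, we get a unique residue mod 20.
    Write x = 1 + 4·t and substitute into x ≡ 1 (mod 5): 4·t ≡ 1 − 1 = 0 (mod 5).
    The inverse of 4 mod 5 is 4 (since 4·4 = 16 = 3·5 + 1), so t ≡ 4·0 = 0 ≡ 0 (mod 5).
    Then x = 1 + 4·0 = 1, valid modulo lcm(4, 5) = 20: x ≡ 1 (mod 20).
  Combine with x ≡ 3 (mod 9): since gcd(20, 9) = 1, we get a unique residue mod 180.
    Write x = 1 + 20·t and substitute into x ≡ 3 (mod 9): 20·t ≡ 3 − 1 = 2 (mod 9).
    Reduce coefficients mod 9: 2·t ≡ 2 (mod 9).
    The inverse of 2 mod 9 is 5 (since 2·5 = 10 = 1·9 + 1), so t ≡ 5·2 = 10 ≡ 1 (mod 9).
    Then x = 1 + 20·1 = 21, valid modulo lcm(20, 9) = 180: x ≡ 21 (mod 180).
Verify: 21 mod 4 = 1 ✓, 21 mod 5 = 1 ✓, 21 mod 9 = 3 ✓.

x ≡ 21 (mod 180).


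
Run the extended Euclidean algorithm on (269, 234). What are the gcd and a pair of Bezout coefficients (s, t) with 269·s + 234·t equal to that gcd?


Euclidean algorithm on (269, 234) — divide until remainder is 0:
  269 = 1 · 234 + 35
  234 = 6 · 35 + 24
  35 = 1 · 24 + 11
  24 = 2 · 11 + 2
  11 = 5 · 2 + 1
  2 = 2 · 1 + 0
gcd(269, 234) = 1.
Track Bezout coefficients alongside the remainders: start with r₀ = 269 = a·1 + b·0 (s = 1, t = 0) and r₁ = 234 = a·0 + b·1 (s = 0, t = 1); each new remainder r_{k+1} = r_{k-1} − q_k·r_k inherits s_{k+1} = s_{k-1} − q_k·s_k, t_{k+1} = t_{k-1} − q_k·t_k, so r_k = a·s_k + b·t_k at every step:
  q = 1: r = 35, s = 1 − 1·0 = 1, t = 0 − 1·1 = -1  (check: 269·1 + 234·(-1) = 35)
  q = 6: r = 24, s = 0 − 6·1 = -6, t = 1 − 6·(-1) = 7  (check: 269·(-6) + 234·7 = 24)
  q = 1: r = 11, s = 1 − 1·(-6) = 7, t = -1 − 1·7 = -8  (check: 269·7 + 234·(-8) = 11)
  q = 2: r = 2, s = -6 − 2·7 = -20, t = 7 − 2·(-8) = 23  (check: 269·(-20) + 234·23 = 2)
  q = 5: r = 1, s = 7 − 5·(-20) = 107, t = -8 − 5·23 = -123  (check: 269·107 + 234·(-123) = 1)
The row with r = 1 (the gcd) gives the Bezout coefficients s = 107, t = -123.
Result: 269 · (107) + 234 · (-123) = 1.

gcd(269, 234) = 1; s = 107, t = -123 (check: 269·107 + 234·(-123) = 1).


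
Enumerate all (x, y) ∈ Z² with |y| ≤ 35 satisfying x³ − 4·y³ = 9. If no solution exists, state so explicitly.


The equation is x³ - 4y³ = 9. For fixed y, x³ = 4·y³ + 9, so a solution requires the RHS to be a perfect cube.
Strategy: iterate y from -35 to 35, compute RHS = 4·y³ + 9, and check whether it is a (positive or negative) perfect cube.
Check small values of y:
  y = 0: RHS = 9 is not a perfect cube.
  y = 1: RHS = 13 is not a perfect cube.
  y = -1: RHS = 5 is not a perfect cube.
  y = 2: RHS = 41 is not a perfect cube.
  y = -2: RHS = -23 is not a perfect cube.
  y = 3: RHS = 117 is not a perfect cube.
  y = -3: RHS = -99 is not a perfect cube.
Continuing the search up to |y| = 35 finds no solutions either.
No (x, y) in the scanned range satisfies the equation.

No integer solutions with |y| ≤ 35.


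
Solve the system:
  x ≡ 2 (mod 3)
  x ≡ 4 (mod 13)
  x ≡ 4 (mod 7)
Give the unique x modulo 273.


Moduli 3, 13, 7 are pairwise coprime; by CRT there is a unique solution modulo M = 3 · 13 · 7 = 273.
Solve pairwise, accumulating the modulus:
  Start with x ≡ 2 (mod 3).
  Combine with x ≡ 4 (mod 13): since gcd(3, 13) = 1, we get a unique residue mod 39.
    Write x = 2 + 3·t and substitute into x ≡ 4 (mod 13): 3·t ≡ 4 − 2 = 2 (mod 13).
    The inverse of 3 mod 13 is 9 (since 3·9 = 27 = 2·13 + 1), so t ≡ 9·2 = 18 ≡ 5 (mod 13).
    Then x = 2 + 3·5 = 17, valid modulo lcm(3, 13) = 39: x ≡ 17 (mod 39).
  Combine with x ≡ 4 (mod 7): since gcd(39, 7) = 1, we get a unique residue mod 273.
    Write x = 17 + 39·t and substitute into x ≡ 4 (mod 7): 39·t ≡ 4 − 17 = -13 (mod 7).
    Reduce coefficients mod 7: 4·t ≡ 1 (mod 7).
    The inverse of 4 mod 7 is 2 (since 4·2 = 8 = 1·7 + 1), so t ≡ 2·1 = 2 ≡ 2 (mod 7).
    Then x = 17 + 39·2 = 95, valid modulo lcm(39, 7) = 273: x ≡ 95 (mod 273).
Verify: 95 mod 3 = 2 ✓, 95 mod 13 = 4 ✓, 95 mod 7 = 4 ✓.

x ≡ 95 (mod 273).


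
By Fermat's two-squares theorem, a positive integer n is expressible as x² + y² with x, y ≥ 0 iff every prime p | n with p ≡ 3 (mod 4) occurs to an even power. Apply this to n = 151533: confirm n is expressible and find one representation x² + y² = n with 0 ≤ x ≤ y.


Step 1: Factor n = 151533 = 3^2 · 113 · 149.
Step 2: Check the mod-4 condition on each prime factor: 3 ≡ 3 (mod 4), exponent 2 (must be even); 113 ≡ 1 (mod 4), exponent 1; 149 ≡ 1 (mod 4), exponent 1.
All primes ≡ 3 (mod 4) appear to even exponent (or don't appear), so by the two-squares theorem n IS expressible as a sum of two squares.
Step 3: Build a representation. Group n = k² · m with k = 3 and m = 113 · 149 = 16837 (a product of primes ≡ 1 (mod 4)); a representation of m scales to one of n via (k·x)² + (k·y)² = k²(x² + y²). Each prime p ≡ 1 (mod 4) is itself a sum of two squares; find a² by testing p − a² for a perfect square:
  113: 113 − 1² = 112, 113 − 2² = 109, 113 − 3² = 104, 113 − 4² = 97, 113 − 5² = 88, 113 − 6² = 77, 113 − 7² = 64 = 8² ⇒ 113 = 7² + 8².
  149: 149 − 1² = 148, 149 − 2² = 145, 149 − 3² = 140, 149 − 4² = 133, 149 − 5² = 124, 149 − 6² = 113, 149 − 7² = 100 = 10² ⇒ 149 = 7² + 10².
  Combine using the Brahmagupta–Fibonacci identity (a² + b²)(c² + d²) = (ac − bd)² + (ad + bc)² = (ac + bd)² + (ad − bc)²:
  113 · 149 = 16837: from (7² + 8²)(7² + 10²), take (7·7 − 8·10, 7·10 + 8·7) = (49 − 80, 70 + 56) = (-31, 126); dropping signs (only squares matter) gives (31, 126); check 31² + 126² = 961 + 15876 = 16837 ✓.
  Scale by k = 3: (3·31, 3·126) = (93, 378).
Step 4: Order so x ≤ y and verify: 93² + 378² = 8649 + 142884 = 151533 = n. ✓

n = 151533 = 93² + 378² (one valid representation with x ≤ y).


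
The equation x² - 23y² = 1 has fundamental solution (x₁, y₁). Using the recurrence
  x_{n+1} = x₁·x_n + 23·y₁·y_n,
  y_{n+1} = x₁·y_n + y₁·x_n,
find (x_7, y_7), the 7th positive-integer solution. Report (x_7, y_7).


Step 1: Find the fundamental solution (x₁, y₁) of x² - 23y² = 1.
  Expand √23 as a continued fraction. a₀ = ⌊√23⌋ = 4; iterate m_{k+1} = d_k·a_k − m_k, d_{k+1} = (23 − m_{k+1}²)/d_k, a_{k+1} = ⌊(a₀ + m_{k+1})/d_{k+1}⌋ (starting m₀ = 0, d₀ = 1), with convergents p_k = a_k·p_{k-1} + p_{k-2}, q_k = a_k·q_{k-1} + q_{k-2} (p₋₁ = 1, q₋₁ = 0):
  k = 0: a₀ = 4; p₀/q₀ = 4/1; p₀² − 23·q₀² = 16 − 23 = -7.
  k = 1: m = 4, d = 7, a = ⌊(4 + 4)/7⌋ = 1; p/q = (1·4 + 1)/(1·1 + 0) = 5/1; p² − 23·q² = 25 − 23 = 2.
  k = 2: m = 3, d = 2, a = ⌊(4 + 3)/2⌋ = 3; p/q = (3·5 + 4)/(3·1 + 1) = 19/4; p² − 23·q² = 361 − 368 = -7.
  k = 3: m = 3, d = 7, a = ⌊(4 + 3)/7⌋ = 1; p/q = (1·19 + 5)/(1·4 + 1) = 24/5; p² − 23·q² = 576 − 575 = 1.
  The first convergent with p² − 23·q² = 1 gives the fundamental solution (x₁, y₁) = (24, 5).
Step 2: Apply the recurrence (x_{n+1}, y_{n+1}) = (x₁x_n + 23y₁y_n, x₁y_n + y₁x_n) repeatedly.
  From (x_1, y_1) = (24, 5): x_2 = 24·24 + 23·5·5 = 1151; y_2 = 24·5 + 5·24 = 240.
  From (x_2, y_2) = (1151, 240): x_3 = 24·1151 + 23·5·240 = 55224; y_3 = 24·240 + 5·1151 = 11515.
  From (x_3, y_3) = (55224, 11515): x_4 = 24·55224 + 23·5·11515 = 2649601; y_4 = 24·11515 + 5·55224 = 552480.
  From (x_4, y_4) = (2649601, 552480): x_5 = 24·2649601 + 23·5·552480 = 127125624; y_5 = 24·552480 + 5·2649601 = 26507525.
  From (x_5, y_5) = (127125624, 26507525): x_6 = 24·127125624 + 23·5·26507525 = 6099380351; y_6 = 24·26507525 + 5·127125624 = 1271808720.
  From (x_6, y_6) = (6099380351, 1271808720): x_7 = 24·6099380351 + 23·5·1271808720 = 292643131224; y_7 = 24·1271808720 + 5·6099380351 = 61020311035.
Step 3: Verify x_7² - 23·y_7² = 85640002252587283738176 - 85640002252587283738175 = 1 (should be 1). ✓

(x_1, y_1) = (24, 5); (x_7, y_7) = (292643131224, 61020311035).


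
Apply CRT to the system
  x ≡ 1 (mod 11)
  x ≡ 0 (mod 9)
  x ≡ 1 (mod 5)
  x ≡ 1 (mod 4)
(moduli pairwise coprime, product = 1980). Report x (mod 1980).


Product of moduli M = 11 · 9 · 5 · 4 = 1980.
Merge one congruence at a time:
  Start: x ≡ 1 (mod 11).
  Combine with x ≡ 0 (mod 9); new modulus lcm = 99.
    Write x = 1 + 11·t and substitute into x ≡ 0 (mod 9): 11·t ≡ 0 − 1 = -1 (mod 9).
    Reduce coefficients mod 9: 2·t ≡ 8 (mod 9).
    The inverse of 2 mod 9 is 5 (since 2·5 = 10 = 1·9 + 1), so t ≡ 5·8 = 40 ≡ 4 (mod 9).
    Then x = 1 + 11·4 = 45, valid modulo lcm(11, 9) = 99: x ≡ 45 (mod 99).
  Combine with x ≡ 1 (mod 5); new modulus lcm = 495.
    Write x = 45 + 99·t and substitute into x ≡ 1 (mod 5): 99·t ≡ 1 − 45 = -44 (mod 5).
    Reduce coefficients mod 5: 4·t ≡ 1 (mod 5).
    The inverse of 4 mod 5 is 4 (since 4·4 = 16 = 3·5 + 1), so t ≡ 4·1 = 4 ≡ 4 (mod 5).
    Then x = 45 + 99·4 = 441, valid modulo lcm(99, 5) = 495: x ≡ 441 (mod 495).
  Combine with x ≡ 1 (mod 4); new modulus lcm = 1980.
    Write x = 441 + 495·t and substitute into x ≡ 1 (mod 4): 495·t ≡ 1 − 441 = -440 (mod 4).
    Reduce coefficients mod 4: 3·t ≡ 0 (mod 4).
    The inverse of 3 mod 4 is 3 (since 3·3 = 9 = 2·4 + 1), so t ≡ 3·0 = 0 ≡ 0 (mod 4).
    Then x = 441 + 495·0 = 441, valid modulo lcm(495, 4) = 1980: x ≡ 441 (mod 1980).
Verify against each original: 441 mod 11 = 1, 441 mod 9 = 0, 441 mod 5 = 1, 441 mod 4 = 1.

x ≡ 441 (mod 1980).


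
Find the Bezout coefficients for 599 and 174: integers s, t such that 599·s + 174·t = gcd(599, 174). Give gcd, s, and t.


Euclidean algorithm on (599, 174) — divide until remainder is 0:
  599 = 3 · 174 + 77
  174 = 2 · 77 + 20
  77 = 3 · 20 + 17
  20 = 1 · 17 + 3
  17 = 5 · 3 + 2
  3 = 1 · 2 + 1
  2 = 2 · 1 + 0
gcd(599, 174) = 1.
Track Bezout coefficients alongside the remainders: start with r₀ = 599 = a·1 + b·0 (s = 1, t = 0) and r₁ = 174 = a·0 + b·1 (s = 0, t = 1); each new remainder r_{k+1} = r_{k-1} − q_k·r_k inherits s_{k+1} = s_{k-1} − q_k·s_k, t_{k+1} = t_{k-1} − q_k·t_k, so r_k = a·s_k + b·t_k at every step:
  q = 3: r = 77, s = 1 − 3·0 = 1, t = 0 − 3·1 = -3  (check: 599·1 + 174·(-3) = 77)
  q = 2: r = 20, s = 0 − 2·1 = -2, t = 1 − 2·(-3) = 7  (check: 599·(-2) + 174·7 = 20)
  q = 3: r = 17, s = 1 − 3·(-2) = 7, t = -3 − 3·7 = -24  (check: 599·7 + 174·(-24) = 17)
  q = 1: r = 3, s = -2 − 1·7 = -9, t = 7 − 1·(-24) = 31  (check: 599·(-9) + 174·31 = 3)
  q = 5: r = 2, s = 7 − 5·(-9) = 52, t = -24 − 5·31 = -179  (check: 599·52 + 174·(-179) = 2)
  q = 1: r = 1, s = -9 − 1·52 = -61, t = 31 − 1·(-179) = 210  (check: 599·(-61) + 174·210 = 1)
The row with r = 1 (the gcd) gives the Bezout coefficients s = -61, t = 210.
Result: 599 · (-61) + 174 · (210) = 1.

gcd(599, 174) = 1; s = -61, t = 210 (check: 599·(-61) + 174·210 = 1).


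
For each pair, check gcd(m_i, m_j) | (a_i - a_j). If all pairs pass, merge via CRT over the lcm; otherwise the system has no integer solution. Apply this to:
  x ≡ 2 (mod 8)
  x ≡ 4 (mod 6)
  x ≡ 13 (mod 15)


Moduli 8, 6, 15 are not pairwise coprime, so CRT works modulo lcm(m_i) when all pairwise compatibility conditions hold.
Pairwise compatibility: gcd(m_i, m_j) must divide a_i - a_j for every pair.
Merge one congruence at a time:
  Start: x ≡ 2 (mod 8).
  Combine with x ≡ 4 (mod 6): gcd(8, 6) = 2; 4 - 2 = 2, which IS divisible by 2, so compatible.
    Write x = 2 + 8·t and substitute into x ≡ 4 (mod 6): 8·t ≡ 4 − 2 = 2 (mod 6).
    Divide the congruence (and modulus) by g = 2: 4·t ≡ 1 (mod 3).
    Reduce coefficients mod 3: 1·t ≡ 1 (mod 3).
    So t ≡ 1 (mod 3).
    Then x = 2 + 8·1 = 10, valid modulo lcm(8, 6) = 24: x ≡ 10 (mod 24).
  Combine with x ≡ 13 (mod 15): gcd(24, 15) = 3; 13 - 10 = 3, which IS divisible by 3, so compatible.
    Write x = 10 + 24·t and substitute into x ≡ 13 (mod 15): 24·t ≡ 13 − 10 = 3 (mod 15).
    Divide the congruence (and modulus) by g = 3: 8·t ≡ 1 (mod 5).
    Reduce coefficients mod 5: 3·t ≡ 1 (mod 5).
    The inverse of 3 mod 5 is 2 (since 3·2 = 6 = 1·5 + 1), so t ≡ 2·1 = 2 ≡ 2 (mod 5).
    Then x = 10 + 24·2 = 58, valid modulo lcm(24, 15) = 120: x ≡ 58 (mod 120).
Verify: 58 mod 8 = 2, 58 mod 6 = 4, 58 mod 15 = 13.

x ≡ 58 (mod 120).


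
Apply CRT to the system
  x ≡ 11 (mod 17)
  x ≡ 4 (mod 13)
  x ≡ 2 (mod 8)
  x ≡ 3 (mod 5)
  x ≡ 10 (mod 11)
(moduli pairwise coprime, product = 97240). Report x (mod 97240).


Product of moduli M = 17 · 13 · 8 · 5 · 11 = 97240.
Merge one congruence at a time:
  Start: x ≡ 11 (mod 17).
  Combine with x ≡ 4 (mod 13); new modulus lcm = 221.
    Write x = 11 + 17·t and substitute into x ≡ 4 (mod 13): 17·t ≡ 4 − 11 = -7 (mod 13).
    Reduce coefficients mod 13: 4·t ≡ 6 (mod 13).
    The inverse of 4 mod 13 is 10 (since 4·10 = 40 = 3·13 + 1), so t ≡ 10·6 = 60 ≡ 8 (mod 13).
    Then x = 11 + 17·8 = 147, valid modulo lcm(17, 13) = 221: x ≡ 147 (mod 221).
  Combine with x ≡ 2 (mod 8); new modulus lcm = 1768.
    Write x = 147 + 221·t and substitute into x ≡ 2 (mod 8): 221·t ≡ 2 − 147 = -145 (mod 8).
    Reduce coefficients mod 8: 5·t ≡ 7 (mod 8).
    The inverse of 5 mod 8 is 5 (since 5·5 = 25 = 3·8 + 1), so t ≡ 5·7 = 35 ≡ 3 (mod 8).
    Then x = 147 + 221·3 = 810, valid modulo lcm(221, 8) = 1768: x ≡ 810 (mod 1768).
  Combine with x ≡ 3 (mod 5); new modulus lcm = 8840.
    Write x = 810 + 1768·t and substitute into x ≡ 3 (mod 5): 1768·t ≡ 3 − 810 = -807 (mod 5).
    Reduce coefficients mod 5: 3·t ≡ 3 (mod 5).
    The inverse of 3 mod 5 is 2 (since 3·2 = 6 = 1·5 + 1), so t ≡ 2·3 = 6 ≡ 1 (mod 5).
    Then x = 810 + 1768·1 = 2578, valid modulo lcm(1768, 5) = 8840: x ≡ 2578 (mod 8840).
  Combine with x ≡ 10 (mod 11); new modulus lcm = 97240.
    Write x = 2578 + 8840·t and substitute into x ≡ 10 (mod 11): 8840·t ≡ 10 − 2578 = -2568 (mod 11).
    Reduce coefficients mod 11: 7·t ≡ 6 (mod 11).
    The inverse of 7 mod 11 is 8 (since 7·8 = 56 = 5·11 + 1), so t ≡ 8·6 = 48 ≡ 4 (mod 11).
    Then x = 2578 + 8840·4 = 37938, valid modulo lcm(8840, 11) = 97240: x ≡ 37938 (mod 97240).
Verify against each original: 37938 mod 17 = 11, 37938 mod 13 = 4, 37938 mod 8 = 2, 37938 mod 5 = 3, 37938 mod 11 = 10.

x ≡ 37938 (mod 97240).


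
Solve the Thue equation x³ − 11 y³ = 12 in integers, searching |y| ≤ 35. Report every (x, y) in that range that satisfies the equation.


The equation is x³ - 11y³ = 12. For fixed y, x³ = 11·y³ + 12, so a solution requires the RHS to be a perfect cube.
Strategy: iterate y from -35 to 35, compute RHS = 11·y³ + 12, and check whether it is a (positive or negative) perfect cube.
Check small values of y:
  y = 0: RHS = 12 is not a perfect cube.
  y = 1: RHS = 23 is not a perfect cube.
  y = -1: RHS = 1 = (1)³ ⇒ x = 1 works.
  y = 2: RHS = 100 is not a perfect cube.
  y = -2: RHS = -76 is not a perfect cube.
  y = 3: RHS = 309 is not a perfect cube.
  y = -3: RHS = -285 is not a perfect cube.
Continuing the search up to |y| = 35 finds no further solutions beyond those listed.
Collected solutions: (1, -1).

Solutions (with |y| ≤ 35): (1, -1).


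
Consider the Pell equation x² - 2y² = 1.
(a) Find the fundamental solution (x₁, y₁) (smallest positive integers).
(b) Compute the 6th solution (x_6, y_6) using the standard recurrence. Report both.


Step 1: Find the fundamental solution (x₁, y₁) of x² - 2y² = 1.
  Expand √2 as a continued fraction. a₀ = ⌊√2⌋ = 1; iterate m_{k+1} = d_k·a_k − m_k, d_{k+1} = (2 − m_{k+1}²)/d_k, a_{k+1} = ⌊(a₀ + m_{k+1})/d_{k+1}⌋ (starting m₀ = 0, d₀ = 1), with convergents p_k = a_k·p_{k-1} + p_{k-2}, q_k = a_k·q_{k-1} + q_{k-2} (p₋₁ = 1, q₋₁ = 0):
  k = 0: a₀ = 1; p₀/q₀ = 1/1; p₀² − 2·q₀² = 1 − 2 = -1.
  k = 1: m = 1, d = 1, a = ⌊(1 + 1)/1⌋ = 2; p/q = (2·1 + 1)/(2·1 + 0) = 3/2; p² − 2·q² = 9 − 8 = 1.
  The first convergent with p² − 2·q² = 1 gives the fundamental solution (x₁, y₁) = (3, 2).
Step 2: Apply the recurrence (x_{n+1}, y_{n+1}) = (x₁x_n + 2y₁y_n, x₁y_n + y₁x_n) repeatedly.
  From (x_1, y_1) = (3, 2): x_2 = 3·3 + 2·2·2 = 17; y_2 = 3·2 + 2·3 = 12.
  From (x_2, y_2) = (17, 12): x_3 = 3·17 + 2·2·12 = 99; y_3 = 3·12 + 2·17 = 70.
  From (x_3, y_3) = (99, 70): x_4 = 3·99 + 2·2·70 = 577; y_4 = 3·70 + 2·99 = 408.
  From (x_4, y_4) = (577, 408): x_5 = 3·577 + 2·2·408 = 3363; y_5 = 3·408 + 2·577 = 2378.
  From (x_5, y_5) = (3363, 2378): x_6 = 3·3363 + 2·2·2378 = 19601; y_6 = 3·2378 + 2·3363 = 13860.
Step 3: Verify x_6² - 2·y_6² = 384199201 - 384199200 = 1 (should be 1). ✓

(x_1, y_1) = (3, 2); (x_6, y_6) = (19601, 13860).


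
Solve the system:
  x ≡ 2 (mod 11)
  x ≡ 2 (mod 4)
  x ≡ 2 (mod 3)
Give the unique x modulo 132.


Moduli 11, 4, 3 are pairwise coprime; by CRT there is a unique solution modulo M = 11 · 4 · 3 = 132.
Solve pairwise, accumulating the modulus:
  Start with x ≡ 2 (mod 11).
  Combine with x ≡ 2 (mod 4): since gcd(11, 4) = 1, we get a unique residue mod 44.
    Write x = 2 + 11·t and substitute into x ≡ 2 (mod 4): 11·t ≡ 2 − 2 = 0 (mod 4).
    Reduce coefficients mod 4: 3·t ≡ 0 (mod 4).
    The inverse of 3 mod 4 is 3 (since 3·3 = 9 = 2·4 + 1), so t ≡ 3·0 = 0 ≡ 0 (mod 4).
    Then x = 2 + 11·0 = 2, valid modulo lcm(11, 4) = 44: x ≡ 2 (mod 44).
  Combine with x ≡ 2 (mod 3): since gcd(44, 3) = 1, we get a unique residue mod 132.
    Write x = 2 + 44·t and substitute into x ≡ 2 (mod 3): 44·t ≡ 2 − 2 = 0 (mod 3).
    Reduce coefficients mod 3: 2·t ≡ 0 (mod 3).
    The inverse of 2 mod 3 is 2 (since 2·2 = 4 = 1·3 + 1), so t ≡ 2·0 = 0 ≡ 0 (mod 3).
    Then x = 2 + 44·0 = 2, valid modulo lcm(44, 3) = 132: x ≡ 2 (mod 132).
Verify: 2 mod 11 = 2 ✓, 2 mod 4 = 2 ✓, 2 mod 3 = 2 ✓.

x ≡ 2 (mod 132).


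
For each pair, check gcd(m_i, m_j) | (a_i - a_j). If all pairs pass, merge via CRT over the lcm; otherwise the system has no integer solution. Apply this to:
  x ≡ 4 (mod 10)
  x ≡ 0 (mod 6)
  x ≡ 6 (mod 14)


Moduli 10, 6, 14 are not pairwise coprime, so CRT works modulo lcm(m_i) when all pairwise compatibility conditions hold.
Pairwise compatibility: gcd(m_i, m_j) must divide a_i - a_j for every pair.
Merge one congruence at a time:
  Start: x ≡ 4 (mod 10).
  Combine with x ≡ 0 (mod 6): gcd(10, 6) = 2; 0 - 4 = -4, which IS divisible by 2, so compatible.
    Write x = 4 + 10·t and substitute into x ≡ 0 (mod 6): 10·t ≡ 0 − 4 = -4 (mod 6).
    Divide the congruence (and modulus) by g = 2: 5·t ≡ -2 (mod 3).
    Reduce coefficients mod 3: 2·t ≡ 1 (mod 3).
    The inverse of 2 mod 3 is 2 (since 2·2 = 4 = 1·3 + 1), so t ≡ 2·1 = 2 ≡ 2 (mod 3).
    Then x = 4 + 10·2 = 24, valid modulo lcm(10, 6) = 30: x ≡ 24 (mod 30).
  Combine with x ≡ 6 (mod 14): gcd(30, 14) = 2; 6 - 24 = -18, which IS divisible by 2, so compatible.
    Write x = 24 + 30·t and substitute into x ≡ 6 (mod 14): 30·t ≡ 6 − 24 = -18 (mod 14).
    Divide the congruence (and modulus) by g = 2: 15·t ≡ -9 (mod 7).
    Reduce coefficients mod 7: 1·t ≡ 5 (mod 7).
    So t ≡ 5 (mod 7).
    Then x = 24 + 30·5 = 174, valid modulo lcm(30, 14) = 210: x ≡ 174 (mod 210).
Verify: 174 mod 10 = 4, 174 mod 6 = 0, 174 mod 14 = 6.

x ≡ 174 (mod 210).
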